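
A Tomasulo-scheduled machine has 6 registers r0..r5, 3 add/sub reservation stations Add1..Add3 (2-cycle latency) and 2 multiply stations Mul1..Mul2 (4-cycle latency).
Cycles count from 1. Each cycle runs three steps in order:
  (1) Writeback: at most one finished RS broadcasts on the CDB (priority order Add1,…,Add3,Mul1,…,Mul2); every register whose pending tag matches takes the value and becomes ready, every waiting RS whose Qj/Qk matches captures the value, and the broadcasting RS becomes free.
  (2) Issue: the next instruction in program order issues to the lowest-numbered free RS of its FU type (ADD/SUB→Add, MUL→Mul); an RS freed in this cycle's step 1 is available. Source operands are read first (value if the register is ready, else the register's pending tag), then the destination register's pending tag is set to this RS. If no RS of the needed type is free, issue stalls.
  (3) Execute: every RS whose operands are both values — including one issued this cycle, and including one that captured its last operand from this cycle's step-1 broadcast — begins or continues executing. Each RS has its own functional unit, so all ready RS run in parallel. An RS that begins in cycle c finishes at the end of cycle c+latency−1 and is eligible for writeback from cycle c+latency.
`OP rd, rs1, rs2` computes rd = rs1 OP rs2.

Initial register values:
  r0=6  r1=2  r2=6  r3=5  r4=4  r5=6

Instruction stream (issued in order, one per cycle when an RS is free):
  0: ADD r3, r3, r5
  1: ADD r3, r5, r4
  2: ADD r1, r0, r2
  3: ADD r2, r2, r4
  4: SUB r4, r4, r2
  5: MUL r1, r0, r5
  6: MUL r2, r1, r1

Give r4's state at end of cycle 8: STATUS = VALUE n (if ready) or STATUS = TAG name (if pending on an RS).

STATUS = VALUE -6

  c1: issue ADD r3<-Add1  regs: r0:6,r1:2,r2:6,r3:Add1,r4:4,r5:6
  c2: issue ADD r3<-Add2  regs: r0:6,r1:2,r2:6,r3:Add2,r4:4,r5:6
  c3: CDB Add1=11; issue ADD r1<-Add1  regs: r0:6,r1:Add1,r2:6,r3:Add2,r4:4,r5:6
  c4: CDB Add2=10; issue ADD r2<-Add2  regs: r0:6,r1:Add1,r2:Add2,r3:10,r4:4,r5:6
  c5: CDB Add1=12; issue SUB r4<-Add1  regs: r0:6,r1:12,r2:Add2,r3:10,r4:Add1,r5:6
  c6: CDB Add2=10; issue MUL r1<-Mul1  regs: r0:6,r1:Mul1,r2:10,r3:10,r4:Add1,r5:6
  c7: issue MUL r2<-Mul2  regs: r0:6,r1:Mul1,r2:Mul2,r3:10,r4:Add1,r5:6
  c8: CDB Add1=-6  regs: r0:6,r1:Mul1,r2:Mul2,r3:10,r4:-6,r5:6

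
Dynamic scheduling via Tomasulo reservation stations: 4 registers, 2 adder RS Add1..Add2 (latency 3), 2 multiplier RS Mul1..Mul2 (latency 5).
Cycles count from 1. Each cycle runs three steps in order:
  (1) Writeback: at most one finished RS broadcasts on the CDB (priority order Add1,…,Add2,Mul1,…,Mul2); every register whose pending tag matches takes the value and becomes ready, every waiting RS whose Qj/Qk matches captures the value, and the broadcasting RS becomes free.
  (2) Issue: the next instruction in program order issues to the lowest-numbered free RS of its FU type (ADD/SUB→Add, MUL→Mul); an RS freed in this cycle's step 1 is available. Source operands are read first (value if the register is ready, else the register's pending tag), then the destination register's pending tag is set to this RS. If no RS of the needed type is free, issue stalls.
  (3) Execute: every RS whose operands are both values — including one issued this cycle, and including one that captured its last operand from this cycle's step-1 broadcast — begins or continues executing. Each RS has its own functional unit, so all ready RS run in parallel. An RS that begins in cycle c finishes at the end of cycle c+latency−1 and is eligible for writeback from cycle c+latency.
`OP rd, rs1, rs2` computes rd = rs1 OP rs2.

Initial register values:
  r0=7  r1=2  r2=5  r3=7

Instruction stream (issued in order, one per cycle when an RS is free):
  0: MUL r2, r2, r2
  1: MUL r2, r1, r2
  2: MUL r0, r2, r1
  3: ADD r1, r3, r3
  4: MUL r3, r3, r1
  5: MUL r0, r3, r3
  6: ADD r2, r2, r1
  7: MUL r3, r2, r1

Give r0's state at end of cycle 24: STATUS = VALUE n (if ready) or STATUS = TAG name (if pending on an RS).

  c1: issue MUL r2<-Mul1  regs: r0:7,r1:2,r2:Mul1,r3:7
  c2: issue MUL r2<-Mul2  regs: r0:7,r1:2,r2:Mul2,r3:7
  c3: stall  regs: r0:7,r1:2,r2:Mul2,r3:7
  c4: stall  regs: r0:7,r1:2,r2:Mul2,r3:7
  c5: stall  regs: r0:7,r1:2,r2:Mul2,r3:7
  c6: CDB Mul1=25; issue MUL r0<-Mul1  regs: r0:Mul1,r1:2,r2:Mul2,r3:7
  c7: issue ADD r1<-Add1  regs: r0:Mul1,r1:Add1,r2:Mul2,r3:7
  c8: stall  regs: r0:Mul1,r1:Add1,r2:Mul2,r3:7
  c9: stall  regs: r0:Mul1,r1:Add1,r2:Mul2,r3:7
  c10: CDB Add1=14; stall  regs: r0:Mul1,r1:14,r2:Mul2,r3:7
  c11: CDB Mul2=50; issue MUL r3<-Mul2  regs: r0:Mul1,r1:14,r2:50,r3:Mul2
  c12: stall  regs: r0:Mul1,r1:14,r2:50,r3:Mul2
  c13: stall  regs: r0:Mul1,r1:14,r2:50,r3:Mul2
  c14: stall  regs: r0:Mul1,r1:14,r2:50,r3:Mul2
  c15: stall  regs: r0:Mul1,r1:14,r2:50,r3:Mul2
  c16: CDB Mul1=100; issue MUL r0<-Mul1  regs: r0:Mul1,r1:14,r2:50,r3:Mul2
  c17: CDB Mul2=98; issue ADD r2<-Add1  regs: r0:Mul1,r1:14,r2:Add1,r3:98
  c18: issue MUL r3<-Mul2  regs: r0:Mul1,r1:14,r2:Add1,r3:Mul2
  c19: -  regs: r0:Mul1,r1:14,r2:Add1,r3:Mul2
  c20: CDB Add1=64  regs: r0:Mul1,r1:14,r2:64,r3:Mul2
  c21: -  regs: r0:Mul1,r1:14,r2:64,r3:Mul2
  c22: CDB Mul1=9604  regs: r0:9604,r1:14,r2:64,r3:Mul2
  c23: -  regs: r0:9604,r1:14,r2:64,r3:Mul2
  c24: -  regs: r0:9604,r1:14,r2:64,r3:Mul2

STATUS = VALUE 9604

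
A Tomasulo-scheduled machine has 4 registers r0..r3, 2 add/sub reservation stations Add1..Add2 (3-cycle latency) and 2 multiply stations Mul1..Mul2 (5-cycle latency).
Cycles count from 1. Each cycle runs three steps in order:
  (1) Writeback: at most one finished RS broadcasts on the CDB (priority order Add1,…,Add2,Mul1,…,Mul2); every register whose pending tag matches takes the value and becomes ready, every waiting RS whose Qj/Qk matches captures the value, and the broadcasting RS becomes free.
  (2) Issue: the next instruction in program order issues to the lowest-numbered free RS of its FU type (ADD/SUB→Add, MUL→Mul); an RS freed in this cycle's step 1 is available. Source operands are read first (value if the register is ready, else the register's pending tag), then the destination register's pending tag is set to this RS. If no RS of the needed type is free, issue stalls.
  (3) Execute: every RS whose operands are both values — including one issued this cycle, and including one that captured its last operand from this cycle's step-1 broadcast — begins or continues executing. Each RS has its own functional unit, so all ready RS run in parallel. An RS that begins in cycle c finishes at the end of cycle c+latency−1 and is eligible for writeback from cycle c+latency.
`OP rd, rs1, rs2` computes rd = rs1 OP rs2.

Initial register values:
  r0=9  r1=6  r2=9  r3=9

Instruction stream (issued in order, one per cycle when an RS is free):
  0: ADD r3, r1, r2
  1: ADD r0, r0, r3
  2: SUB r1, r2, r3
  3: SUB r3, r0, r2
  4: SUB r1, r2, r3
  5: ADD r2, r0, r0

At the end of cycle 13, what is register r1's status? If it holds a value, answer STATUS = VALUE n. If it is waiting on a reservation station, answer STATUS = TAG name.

c1: issue ADD r3<-Add1 | r0:9,r1:6,r2:9,r3:Add1
c2: issue ADD r0<-Add2 | r0:Add2,r1:6,r2:9,r3:Add1
c3: stall | r0:Add2,r1:6,r2:9,r3:Add1
c4: CDB Add1=15; issue SUB r1<-Add1 | r0:Add2,r1:Add1,r2:9,r3:15
c5: stall | r0:Add2,r1:Add1,r2:9,r3:15
c6: stall | r0:Add2,r1:Add1,r2:9,r3:15
c7: CDB Add1=-6; issue SUB r3<-Add1 | r0:Add2,r1:-6,r2:9,r3:Add1
c8: CDB Add2=24; issue SUB r1<-Add2 | r0:24,r1:Add2,r2:9,r3:Add1
c9: stall | r0:24,r1:Add2,r2:9,r3:Add1
c10: stall | r0:24,r1:Add2,r2:9,r3:Add1
c11: CDB Add1=15; issue ADD r2<-Add1 | r0:24,r1:Add2,r2:Add1,r3:15
c12: - | r0:24,r1:Add2,r2:Add1,r3:15
c13: - | r0:24,r1:Add2,r2:Add1,r3:15

STATUS = TAG Add2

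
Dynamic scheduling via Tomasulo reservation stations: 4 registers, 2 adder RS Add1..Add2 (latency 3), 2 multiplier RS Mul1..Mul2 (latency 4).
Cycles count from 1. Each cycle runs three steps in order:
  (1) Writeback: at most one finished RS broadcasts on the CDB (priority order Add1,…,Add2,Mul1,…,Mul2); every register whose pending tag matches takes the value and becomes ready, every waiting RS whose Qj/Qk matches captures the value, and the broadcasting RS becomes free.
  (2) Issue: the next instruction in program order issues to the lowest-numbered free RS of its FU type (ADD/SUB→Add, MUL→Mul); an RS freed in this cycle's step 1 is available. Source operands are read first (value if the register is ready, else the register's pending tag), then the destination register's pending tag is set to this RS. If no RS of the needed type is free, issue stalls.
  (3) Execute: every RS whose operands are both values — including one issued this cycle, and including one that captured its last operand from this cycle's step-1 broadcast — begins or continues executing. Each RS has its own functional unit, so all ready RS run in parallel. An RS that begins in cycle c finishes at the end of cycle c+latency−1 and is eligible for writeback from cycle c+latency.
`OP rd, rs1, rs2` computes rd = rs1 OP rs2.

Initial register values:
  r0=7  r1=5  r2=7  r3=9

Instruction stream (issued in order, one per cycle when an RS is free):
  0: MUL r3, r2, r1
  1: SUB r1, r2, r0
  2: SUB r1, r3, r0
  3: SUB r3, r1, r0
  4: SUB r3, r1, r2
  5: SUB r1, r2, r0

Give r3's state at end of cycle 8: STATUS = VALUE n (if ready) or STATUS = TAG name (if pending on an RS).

STATUS = TAG Add1

cycle 1: issue MUL r3<-Mul1 // r0:7,r1:5,r2:7,r3:Mul1
cycle 2: issue SUB r1<-Add1 // r0:7,r1:Add1,r2:7,r3:Mul1
cycle 3: issue SUB r1<-Add2 // r0:7,r1:Add2,r2:7,r3:Mul1
cycle 4: stall // r0:7,r1:Add2,r2:7,r3:Mul1
cycle 5: CDB Add1=0; issue SUB r3<-Add1 // r0:7,r1:Add2,r2:7,r3:Add1
cycle 6: CDB Mul1=35; stall // r0:7,r1:Add2,r2:7,r3:Add1
cycle 7: stall // r0:7,r1:Add2,r2:7,r3:Add1
cycle 8: stall // r0:7,r1:Add2,r2:7,r3:Add1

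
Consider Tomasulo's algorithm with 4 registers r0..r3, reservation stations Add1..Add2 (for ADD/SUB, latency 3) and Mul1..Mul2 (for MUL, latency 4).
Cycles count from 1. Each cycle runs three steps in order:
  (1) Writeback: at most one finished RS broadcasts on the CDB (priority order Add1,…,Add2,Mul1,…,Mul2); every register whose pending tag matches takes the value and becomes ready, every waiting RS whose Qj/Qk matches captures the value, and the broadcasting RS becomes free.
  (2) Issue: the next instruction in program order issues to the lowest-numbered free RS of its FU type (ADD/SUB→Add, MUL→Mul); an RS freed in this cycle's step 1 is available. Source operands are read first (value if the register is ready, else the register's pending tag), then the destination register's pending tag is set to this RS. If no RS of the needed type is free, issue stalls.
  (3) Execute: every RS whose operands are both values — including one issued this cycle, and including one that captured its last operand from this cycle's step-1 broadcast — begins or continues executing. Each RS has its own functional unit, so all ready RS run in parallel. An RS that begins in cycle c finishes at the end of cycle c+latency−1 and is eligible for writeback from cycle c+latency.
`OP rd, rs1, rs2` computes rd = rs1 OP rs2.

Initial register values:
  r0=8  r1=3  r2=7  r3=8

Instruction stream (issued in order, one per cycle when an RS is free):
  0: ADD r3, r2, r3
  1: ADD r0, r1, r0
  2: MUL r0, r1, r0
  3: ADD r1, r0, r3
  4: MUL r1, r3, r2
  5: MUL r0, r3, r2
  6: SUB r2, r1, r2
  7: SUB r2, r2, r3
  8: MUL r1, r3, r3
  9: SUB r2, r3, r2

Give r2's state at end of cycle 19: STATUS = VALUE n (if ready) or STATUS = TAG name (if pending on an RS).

STATUS = VALUE -68

cycle 1: issue ADD r3<-Add1 // r0:8,r1:3,r2:7,r3:Add1
cycle 2: issue ADD r0<-Add2 // r0:Add2,r1:3,r2:7,r3:Add1
cycle 3: issue MUL r0<-Mul1 // r0:Mul1,r1:3,r2:7,r3:Add1
cycle 4: CDB Add1=15; issue ADD r1<-Add1 // r0:Mul1,r1:Add1,r2:7,r3:15
cycle 5: CDB Add2=11; issue MUL r1<-Mul2 // r0:Mul1,r1:Mul2,r2:7,r3:15
cycle 6: stall // r0:Mul1,r1:Mul2,r2:7,r3:15
cycle 7: stall // r0:Mul1,r1:Mul2,r2:7,r3:15
cycle 8: stall // r0:Mul1,r1:Mul2,r2:7,r3:15
cycle 9: CDB Mul1=33; issue MUL r0<-Mul1 // r0:Mul1,r1:Mul2,r2:7,r3:15
cycle 10: CDB Mul2=105; issue SUB r2<-Add2 // r0:Mul1,r1:105,r2:Add2,r3:15
cycle 11: stall // r0:Mul1,r1:105,r2:Add2,r3:15
cycle 12: CDB Add1=48; issue SUB r2<-Add1 // r0:Mul1,r1:105,r2:Add1,r3:15
cycle 13: CDB Add2=98; issue MUL r1<-Mul2 // r0:Mul1,r1:Mul2,r2:Add1,r3:15
cycle 14: CDB Mul1=105; issue SUB r2<-Add2 // r0:105,r1:Mul2,r2:Add2,r3:15
cycle 15: - // r0:105,r1:Mul2,r2:Add2,r3:15
cycle 16: CDB Add1=83 // r0:105,r1:Mul2,r2:Add2,r3:15
cycle 17: CDB Mul2=225 // r0:105,r1:225,r2:Add2,r3:15
cycle 18: - // r0:105,r1:225,r2:Add2,r3:15
cycle 19: CDB Add2=-68 // r0:105,r1:225,r2:-68,r3:15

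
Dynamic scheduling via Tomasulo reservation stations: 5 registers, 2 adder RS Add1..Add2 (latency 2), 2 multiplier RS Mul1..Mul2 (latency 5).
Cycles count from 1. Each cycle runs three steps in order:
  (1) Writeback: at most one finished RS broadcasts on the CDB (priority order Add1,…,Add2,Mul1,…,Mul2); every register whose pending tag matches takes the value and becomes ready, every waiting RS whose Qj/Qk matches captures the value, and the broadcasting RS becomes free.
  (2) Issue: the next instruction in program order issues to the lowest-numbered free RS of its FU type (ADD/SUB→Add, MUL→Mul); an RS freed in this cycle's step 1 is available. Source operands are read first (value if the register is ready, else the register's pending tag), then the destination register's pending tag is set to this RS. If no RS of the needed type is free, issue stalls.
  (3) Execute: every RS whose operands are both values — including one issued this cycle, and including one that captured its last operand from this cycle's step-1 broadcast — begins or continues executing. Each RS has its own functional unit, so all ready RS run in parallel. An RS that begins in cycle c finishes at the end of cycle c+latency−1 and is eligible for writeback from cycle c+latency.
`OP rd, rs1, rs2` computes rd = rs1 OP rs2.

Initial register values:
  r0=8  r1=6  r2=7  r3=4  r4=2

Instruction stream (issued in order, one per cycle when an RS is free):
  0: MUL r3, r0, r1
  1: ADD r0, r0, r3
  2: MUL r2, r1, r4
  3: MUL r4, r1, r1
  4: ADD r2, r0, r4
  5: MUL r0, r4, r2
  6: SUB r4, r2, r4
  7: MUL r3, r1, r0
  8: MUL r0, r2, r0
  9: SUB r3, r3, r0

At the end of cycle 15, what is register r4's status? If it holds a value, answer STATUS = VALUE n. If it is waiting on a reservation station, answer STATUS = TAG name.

STATUS = VALUE 56

c1: issue MUL r3<-Mul1 | r0:8,r1:6,r2:7,r3:Mul1,r4:2
c2: issue ADD r0<-Add1 | r0:Add1,r1:6,r2:7,r3:Mul1,r4:2
c3: issue MUL r2<-Mul2 | r0:Add1,r1:6,r2:Mul2,r3:Mul1,r4:2
c4: stall | r0:Add1,r1:6,r2:Mul2,r3:Mul1,r4:2
c5: stall | r0:Add1,r1:6,r2:Mul2,r3:Mul1,r4:2
c6: CDB Mul1=48; issue MUL r4<-Mul1 | r0:Add1,r1:6,r2:Mul2,r3:48,r4:Mul1
c7: issue ADD r2<-Add2 | r0:Add1,r1:6,r2:Add2,r3:48,r4:Mul1
c8: CDB Add1=56; stall | r0:56,r1:6,r2:Add2,r3:48,r4:Mul1
c9: CDB Mul2=12; issue MUL r0<-Mul2 | r0:Mul2,r1:6,r2:Add2,r3:48,r4:Mul1
c10: issue SUB r4<-Add1 | r0:Mul2,r1:6,r2:Add2,r3:48,r4:Add1
c11: CDB Mul1=36; issue MUL r3<-Mul1 | r0:Mul2,r1:6,r2:Add2,r3:Mul1,r4:Add1
c12: stall | r0:Mul2,r1:6,r2:Add2,r3:Mul1,r4:Add1
c13: CDB Add2=92; stall | r0:Mul2,r1:6,r2:92,r3:Mul1,r4:Add1
c14: stall | r0:Mul2,r1:6,r2:92,r3:Mul1,r4:Add1
c15: CDB Add1=56; stall | r0:Mul2,r1:6,r2:92,r3:Mul1,r4:56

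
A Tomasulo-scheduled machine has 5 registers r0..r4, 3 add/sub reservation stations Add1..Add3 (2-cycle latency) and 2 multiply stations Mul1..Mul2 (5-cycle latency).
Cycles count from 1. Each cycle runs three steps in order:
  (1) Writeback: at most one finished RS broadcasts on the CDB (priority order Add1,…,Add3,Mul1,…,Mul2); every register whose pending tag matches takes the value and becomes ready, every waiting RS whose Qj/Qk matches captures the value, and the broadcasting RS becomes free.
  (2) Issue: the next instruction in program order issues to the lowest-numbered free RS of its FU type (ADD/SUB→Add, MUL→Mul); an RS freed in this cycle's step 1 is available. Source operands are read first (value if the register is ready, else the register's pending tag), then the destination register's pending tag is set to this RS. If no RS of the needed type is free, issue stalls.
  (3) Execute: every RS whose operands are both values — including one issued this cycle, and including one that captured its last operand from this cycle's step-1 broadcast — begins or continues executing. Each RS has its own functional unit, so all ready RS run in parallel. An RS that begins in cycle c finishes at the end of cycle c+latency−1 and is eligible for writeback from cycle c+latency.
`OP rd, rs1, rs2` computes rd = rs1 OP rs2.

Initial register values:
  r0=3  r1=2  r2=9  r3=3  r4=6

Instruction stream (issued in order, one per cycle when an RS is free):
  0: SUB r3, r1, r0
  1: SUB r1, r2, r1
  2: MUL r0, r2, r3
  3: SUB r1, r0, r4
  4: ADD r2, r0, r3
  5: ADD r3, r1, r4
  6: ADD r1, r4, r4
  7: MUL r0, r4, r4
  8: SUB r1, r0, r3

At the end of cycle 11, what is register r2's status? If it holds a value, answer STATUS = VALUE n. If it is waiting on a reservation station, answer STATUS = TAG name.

STATUS = VALUE -10

c1: issue SUB r3<-Add1 | r0:3,r1:2,r2:9,r3:Add1,r4:6
c2: issue SUB r1<-Add2 | r0:3,r1:Add2,r2:9,r3:Add1,r4:6
c3: CDB Add1=-1; issue MUL r0<-Mul1 | r0:Mul1,r1:Add2,r2:9,r3:-1,r4:6
c4: CDB Add2=7; issue SUB r1<-Add1 | r0:Mul1,r1:Add1,r2:9,r3:-1,r4:6
c5: issue ADD r2<-Add2 | r0:Mul1,r1:Add1,r2:Add2,r3:-1,r4:6
c6: issue ADD r3<-Add3 | r0:Mul1,r1:Add1,r2:Add2,r3:Add3,r4:6
c7: stall | r0:Mul1,r1:Add1,r2:Add2,r3:Add3,r4:6
c8: CDB Mul1=-9; stall | r0:-9,r1:Add1,r2:Add2,r3:Add3,r4:6
c9: stall | r0:-9,r1:Add1,r2:Add2,r3:Add3,r4:6
c10: CDB Add1=-15; issue ADD r1<-Add1 | r0:-9,r1:Add1,r2:Add2,r3:Add3,r4:6
c11: CDB Add2=-10; issue MUL r0<-Mul1 | r0:Mul1,r1:Add1,r2:-10,r3:Add3,r4:6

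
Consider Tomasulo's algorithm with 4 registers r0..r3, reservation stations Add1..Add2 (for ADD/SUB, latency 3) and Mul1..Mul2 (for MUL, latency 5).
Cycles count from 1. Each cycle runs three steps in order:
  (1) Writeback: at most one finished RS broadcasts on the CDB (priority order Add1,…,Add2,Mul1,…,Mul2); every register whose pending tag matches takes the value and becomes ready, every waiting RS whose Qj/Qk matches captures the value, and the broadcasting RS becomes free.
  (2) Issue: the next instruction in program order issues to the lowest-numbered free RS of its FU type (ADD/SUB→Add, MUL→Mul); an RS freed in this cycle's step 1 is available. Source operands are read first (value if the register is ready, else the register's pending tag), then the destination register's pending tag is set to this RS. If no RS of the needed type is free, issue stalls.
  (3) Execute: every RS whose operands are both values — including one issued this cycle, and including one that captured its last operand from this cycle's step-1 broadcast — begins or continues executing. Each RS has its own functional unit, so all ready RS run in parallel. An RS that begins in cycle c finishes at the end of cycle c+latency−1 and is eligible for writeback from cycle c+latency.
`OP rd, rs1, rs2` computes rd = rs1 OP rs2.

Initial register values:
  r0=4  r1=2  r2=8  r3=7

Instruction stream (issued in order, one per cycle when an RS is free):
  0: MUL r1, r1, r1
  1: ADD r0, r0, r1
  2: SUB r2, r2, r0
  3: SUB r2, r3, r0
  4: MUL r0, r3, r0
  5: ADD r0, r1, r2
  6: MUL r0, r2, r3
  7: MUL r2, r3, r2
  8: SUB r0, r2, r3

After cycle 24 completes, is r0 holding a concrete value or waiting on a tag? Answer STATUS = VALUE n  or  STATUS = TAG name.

  c1: issue MUL r1<-Mul1  regs: r0:4,r1:Mul1,r2:8,r3:7
  c2: issue ADD r0<-Add1  regs: r0:Add1,r1:Mul1,r2:8,r3:7
  c3: issue SUB r2<-Add2  regs: r0:Add1,r1:Mul1,r2:Add2,r3:7
  c4: stall  regs: r0:Add1,r1:Mul1,r2:Add2,r3:7
  c5: stall  regs: r0:Add1,r1:Mul1,r2:Add2,r3:7
  c6: CDB Mul1=4; stall  regs: r0:Add1,r1:4,r2:Add2,r3:7
  c7: stall  regs: r0:Add1,r1:4,r2:Add2,r3:7
  c8: stall  regs: r0:Add1,r1:4,r2:Add2,r3:7
  c9: CDB Add1=8; issue SUB r2<-Add1  regs: r0:8,r1:4,r2:Add1,r3:7
  c10: issue MUL r0<-Mul1  regs: r0:Mul1,r1:4,r2:Add1,r3:7
  c11: stall  regs: r0:Mul1,r1:4,r2:Add1,r3:7
  c12: CDB Add1=-1; issue ADD r0<-Add1  regs: r0:Add1,r1:4,r2:-1,r3:7
  c13: CDB Add2=0; issue MUL r0<-Mul2  regs: r0:Mul2,r1:4,r2:-1,r3:7
  c14: stall  regs: r0:Mul2,r1:4,r2:-1,r3:7
  c15: CDB Add1=3; stall  regs: r0:Mul2,r1:4,r2:-1,r3:7
  c16: CDB Mul1=56; issue MUL r2<-Mul1  regs: r0:Mul2,r1:4,r2:Mul1,r3:7
  c17: issue SUB r0<-Add1  regs: r0:Add1,r1:4,r2:Mul1,r3:7
  c18: CDB Mul2=-7  regs: r0:Add1,r1:4,r2:Mul1,r3:7
  c19: -  regs: r0:Add1,r1:4,r2:Mul1,r3:7
  c20: -  regs: r0:Add1,r1:4,r2:Mul1,r3:7
  c21: CDB Mul1=-7  regs: r0:Add1,r1:4,r2:-7,r3:7
  c22: -  regs: r0:Add1,r1:4,r2:-7,r3:7
  c23: -  regs: r0:Add1,r1:4,r2:-7,r3:7
  c24: CDB Add1=-14  regs: r0:-14,r1:4,r2:-7,r3:7

STATUS = VALUE -14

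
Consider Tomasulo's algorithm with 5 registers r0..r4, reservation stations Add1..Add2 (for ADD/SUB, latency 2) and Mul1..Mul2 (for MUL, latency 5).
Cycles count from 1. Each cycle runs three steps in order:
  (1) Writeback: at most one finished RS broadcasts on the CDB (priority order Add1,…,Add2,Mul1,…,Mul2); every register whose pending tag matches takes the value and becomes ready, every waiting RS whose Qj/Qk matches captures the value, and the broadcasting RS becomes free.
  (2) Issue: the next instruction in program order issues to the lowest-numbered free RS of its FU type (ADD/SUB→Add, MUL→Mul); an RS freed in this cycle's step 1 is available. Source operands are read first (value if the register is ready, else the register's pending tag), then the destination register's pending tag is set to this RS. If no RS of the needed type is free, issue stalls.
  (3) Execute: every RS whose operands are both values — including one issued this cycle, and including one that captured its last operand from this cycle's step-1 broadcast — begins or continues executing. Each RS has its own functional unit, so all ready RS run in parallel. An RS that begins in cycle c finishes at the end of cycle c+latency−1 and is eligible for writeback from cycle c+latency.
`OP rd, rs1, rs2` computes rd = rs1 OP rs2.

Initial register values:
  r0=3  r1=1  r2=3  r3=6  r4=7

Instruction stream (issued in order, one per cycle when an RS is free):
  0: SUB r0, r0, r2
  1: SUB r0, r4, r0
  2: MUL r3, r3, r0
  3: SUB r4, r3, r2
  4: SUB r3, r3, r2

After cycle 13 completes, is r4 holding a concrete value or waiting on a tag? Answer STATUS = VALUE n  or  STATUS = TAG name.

STATUS = VALUE 39

cycle 1: issue SUB r0<-Add1 // r0:Add1,r1:1,r2:3,r3:6,r4:7
cycle 2: issue SUB r0<-Add2 // r0:Add2,r1:1,r2:3,r3:6,r4:7
cycle 3: CDB Add1=0; issue MUL r3<-Mul1 // r0:Add2,r1:1,r2:3,r3:Mul1,r4:7
cycle 4: issue SUB r4<-Add1 // r0:Add2,r1:1,r2:3,r3:Mul1,r4:Add1
cycle 5: CDB Add2=7; issue SUB r3<-Add2 // r0:7,r1:1,r2:3,r3:Add2,r4:Add1
cycle 6: - // r0:7,r1:1,r2:3,r3:Add2,r4:Add1
cycle 7: - // r0:7,r1:1,r2:3,r3:Add2,r4:Add1
cycle 8: - // r0:7,r1:1,r2:3,r3:Add2,r4:Add1
cycle 9: - // r0:7,r1:1,r2:3,r3:Add2,r4:Add1
cycle 10: CDB Mul1=42 // r0:7,r1:1,r2:3,r3:Add2,r4:Add1
cycle 11: - // r0:7,r1:1,r2:3,r3:Add2,r4:Add1
cycle 12: CDB Add1=39 // r0:7,r1:1,r2:3,r3:Add2,r4:39
cycle 13: CDB Add2=39 // r0:7,r1:1,r2:3,r3:39,r4:39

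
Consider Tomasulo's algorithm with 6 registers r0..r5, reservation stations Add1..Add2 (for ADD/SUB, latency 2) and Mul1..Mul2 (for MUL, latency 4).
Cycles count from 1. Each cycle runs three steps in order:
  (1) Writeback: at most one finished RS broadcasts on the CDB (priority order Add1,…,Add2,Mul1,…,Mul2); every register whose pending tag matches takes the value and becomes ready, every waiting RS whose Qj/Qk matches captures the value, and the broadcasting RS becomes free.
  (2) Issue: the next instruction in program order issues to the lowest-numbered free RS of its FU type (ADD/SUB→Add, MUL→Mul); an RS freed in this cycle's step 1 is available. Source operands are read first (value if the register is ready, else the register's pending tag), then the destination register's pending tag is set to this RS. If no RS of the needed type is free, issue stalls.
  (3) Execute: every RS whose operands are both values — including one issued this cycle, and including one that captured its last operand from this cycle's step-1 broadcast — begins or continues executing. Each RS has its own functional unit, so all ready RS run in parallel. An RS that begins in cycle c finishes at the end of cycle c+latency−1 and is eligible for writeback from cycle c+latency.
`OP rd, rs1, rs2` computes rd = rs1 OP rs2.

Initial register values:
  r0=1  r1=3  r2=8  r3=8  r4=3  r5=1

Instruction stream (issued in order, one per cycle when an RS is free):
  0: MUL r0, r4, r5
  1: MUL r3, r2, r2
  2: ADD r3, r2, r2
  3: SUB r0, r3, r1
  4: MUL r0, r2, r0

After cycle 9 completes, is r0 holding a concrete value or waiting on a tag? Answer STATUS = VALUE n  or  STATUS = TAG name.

STATUS = TAG Mul1

c1: issue MUL r0<-Mul1 | r0:Mul1,r1:3,r2:8,r3:8,r4:3,r5:1
c2: issue MUL r3<-Mul2 | r0:Mul1,r1:3,r2:8,r3:Mul2,r4:3,r5:1
c3: issue ADD r3<-Add1 | r0:Mul1,r1:3,r2:8,r3:Add1,r4:3,r5:1
c4: issue SUB r0<-Add2 | r0:Add2,r1:3,r2:8,r3:Add1,r4:3,r5:1
c5: CDB Add1=16; stall | r0:Add2,r1:3,r2:8,r3:16,r4:3,r5:1
c6: CDB Mul1=3; issue MUL r0<-Mul1 | r0:Mul1,r1:3,r2:8,r3:16,r4:3,r5:1
c7: CDB Add2=13 | r0:Mul1,r1:3,r2:8,r3:16,r4:3,r5:1
c8: CDB Mul2=64 | r0:Mul1,r1:3,r2:8,r3:16,r4:3,r5:1
c9: - | r0:Mul1,r1:3,r2:8,r3:16,r4:3,r5:1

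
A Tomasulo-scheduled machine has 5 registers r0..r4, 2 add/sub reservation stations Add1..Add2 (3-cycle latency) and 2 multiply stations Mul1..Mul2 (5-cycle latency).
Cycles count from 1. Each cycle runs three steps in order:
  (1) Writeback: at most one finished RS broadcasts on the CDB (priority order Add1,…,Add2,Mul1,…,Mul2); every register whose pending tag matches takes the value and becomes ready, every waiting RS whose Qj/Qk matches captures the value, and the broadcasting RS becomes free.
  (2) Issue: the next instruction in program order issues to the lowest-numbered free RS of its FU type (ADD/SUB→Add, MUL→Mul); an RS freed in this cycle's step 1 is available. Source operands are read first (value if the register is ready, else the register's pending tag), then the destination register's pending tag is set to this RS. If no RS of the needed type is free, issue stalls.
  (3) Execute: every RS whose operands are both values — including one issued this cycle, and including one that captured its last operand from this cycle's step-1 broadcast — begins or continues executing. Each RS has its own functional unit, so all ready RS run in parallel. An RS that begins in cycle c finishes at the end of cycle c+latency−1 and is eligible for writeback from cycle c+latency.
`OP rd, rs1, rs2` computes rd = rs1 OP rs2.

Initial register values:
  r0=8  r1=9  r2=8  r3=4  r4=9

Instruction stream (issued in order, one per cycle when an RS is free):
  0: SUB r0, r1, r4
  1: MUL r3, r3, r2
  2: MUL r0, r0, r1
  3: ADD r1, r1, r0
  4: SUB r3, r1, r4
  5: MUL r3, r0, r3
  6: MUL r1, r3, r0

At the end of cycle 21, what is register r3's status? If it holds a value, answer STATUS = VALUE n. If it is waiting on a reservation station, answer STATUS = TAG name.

STATUS = VALUE 0

  c1: issue SUB r0<-Add1  regs: r0:Add1,r1:9,r2:8,r3:4,r4:9
  c2: issue MUL r3<-Mul1  regs: r0:Add1,r1:9,r2:8,r3:Mul1,r4:9
  c3: issue MUL r0<-Mul2  regs: r0:Mul2,r1:9,r2:8,r3:Mul1,r4:9
  c4: CDB Add1=0; issue ADD r1<-Add1  regs: r0:Mul2,r1:Add1,r2:8,r3:Mul1,r4:9
  c5: issue SUB r3<-Add2  regs: r0:Mul2,r1:Add1,r2:8,r3:Add2,r4:9
  c6: stall  regs: r0:Mul2,r1:Add1,r2:8,r3:Add2,r4:9
  c7: CDB Mul1=32; issue MUL r3<-Mul1  regs: r0:Mul2,r1:Add1,r2:8,r3:Mul1,r4:9
  c8: stall  regs: r0:Mul2,r1:Add1,r2:8,r3:Mul1,r4:9
  c9: CDB Mul2=0; issue MUL r1<-Mul2  regs: r0:0,r1:Mul2,r2:8,r3:Mul1,r4:9
  c10: -  regs: r0:0,r1:Mul2,r2:8,r3:Mul1,r4:9
  c11: -  regs: r0:0,r1:Mul2,r2:8,r3:Mul1,r4:9
  c12: CDB Add1=9  regs: r0:0,r1:Mul2,r2:8,r3:Mul1,r4:9
  c13: -  regs: r0:0,r1:Mul2,r2:8,r3:Mul1,r4:9
  c14: -  regs: r0:0,r1:Mul2,r2:8,r3:Mul1,r4:9
  c15: CDB Add2=0  regs: r0:0,r1:Mul2,r2:8,r3:Mul1,r4:9
  c16: -  regs: r0:0,r1:Mul2,r2:8,r3:Mul1,r4:9
  c17: -  regs: r0:0,r1:Mul2,r2:8,r3:Mul1,r4:9
  c18: -  regs: r0:0,r1:Mul2,r2:8,r3:Mul1,r4:9
  c19: -  regs: r0:0,r1:Mul2,r2:8,r3:Mul1,r4:9
  c20: CDB Mul1=0  regs: r0:0,r1:Mul2,r2:8,r3:0,r4:9
  c21: -  regs: r0:0,r1:Mul2,r2:8,r3:0,r4:9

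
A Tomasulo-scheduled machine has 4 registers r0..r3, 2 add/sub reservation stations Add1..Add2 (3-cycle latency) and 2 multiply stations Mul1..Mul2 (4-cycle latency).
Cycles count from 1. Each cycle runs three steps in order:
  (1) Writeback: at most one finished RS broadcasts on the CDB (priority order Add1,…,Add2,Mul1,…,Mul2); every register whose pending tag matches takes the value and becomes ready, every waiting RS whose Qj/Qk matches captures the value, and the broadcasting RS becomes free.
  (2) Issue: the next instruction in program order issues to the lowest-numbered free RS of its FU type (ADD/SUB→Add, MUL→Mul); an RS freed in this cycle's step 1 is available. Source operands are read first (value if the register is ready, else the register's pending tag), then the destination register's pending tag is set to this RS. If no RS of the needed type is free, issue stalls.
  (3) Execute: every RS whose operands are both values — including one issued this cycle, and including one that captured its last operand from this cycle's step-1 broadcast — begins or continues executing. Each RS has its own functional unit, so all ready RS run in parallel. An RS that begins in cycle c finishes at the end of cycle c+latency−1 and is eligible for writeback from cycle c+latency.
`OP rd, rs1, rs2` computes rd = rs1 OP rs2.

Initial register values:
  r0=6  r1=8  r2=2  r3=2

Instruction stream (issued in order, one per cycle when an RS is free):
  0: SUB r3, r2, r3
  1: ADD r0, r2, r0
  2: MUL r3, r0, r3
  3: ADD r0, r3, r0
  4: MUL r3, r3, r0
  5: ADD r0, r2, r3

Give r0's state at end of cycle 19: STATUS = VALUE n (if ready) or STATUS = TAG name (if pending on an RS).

STATUS = VALUE 2

c1: issue SUB r3<-Add1 | r0:6,r1:8,r2:2,r3:Add1
c2: issue ADD r0<-Add2 | r0:Add2,r1:8,r2:2,r3:Add1
c3: issue MUL r3<-Mul1 | r0:Add2,r1:8,r2:2,r3:Mul1
c4: CDB Add1=0; issue ADD r0<-Add1 | r0:Add1,r1:8,r2:2,r3:Mul1
c5: CDB Add2=8; issue MUL r3<-Mul2 | r0:Add1,r1:8,r2:2,r3:Mul2
c6: issue ADD r0<-Add2 | r0:Add2,r1:8,r2:2,r3:Mul2
c7: - | r0:Add2,r1:8,r2:2,r3:Mul2
c8: - | r0:Add2,r1:8,r2:2,r3:Mul2
c9: CDB Mul1=0 | r0:Add2,r1:8,r2:2,r3:Mul2
c10: - | r0:Add2,r1:8,r2:2,r3:Mul2
c11: - | r0:Add2,r1:8,r2:2,r3:Mul2
c12: CDB Add1=8 | r0:Add2,r1:8,r2:2,r3:Mul2
c13: - | r0:Add2,r1:8,r2:2,r3:Mul2
c14: - | r0:Add2,r1:8,r2:2,r3:Mul2
c15: - | r0:Add2,r1:8,r2:2,r3:Mul2
c16: CDB Mul2=0 | r0:Add2,r1:8,r2:2,r3:0
c17: - | r0:Add2,r1:8,r2:2,r3:0
c18: - | r0:Add2,r1:8,r2:2,r3:0
c19: CDB Add2=2 | r0:2,r1:8,r2:2,r3:0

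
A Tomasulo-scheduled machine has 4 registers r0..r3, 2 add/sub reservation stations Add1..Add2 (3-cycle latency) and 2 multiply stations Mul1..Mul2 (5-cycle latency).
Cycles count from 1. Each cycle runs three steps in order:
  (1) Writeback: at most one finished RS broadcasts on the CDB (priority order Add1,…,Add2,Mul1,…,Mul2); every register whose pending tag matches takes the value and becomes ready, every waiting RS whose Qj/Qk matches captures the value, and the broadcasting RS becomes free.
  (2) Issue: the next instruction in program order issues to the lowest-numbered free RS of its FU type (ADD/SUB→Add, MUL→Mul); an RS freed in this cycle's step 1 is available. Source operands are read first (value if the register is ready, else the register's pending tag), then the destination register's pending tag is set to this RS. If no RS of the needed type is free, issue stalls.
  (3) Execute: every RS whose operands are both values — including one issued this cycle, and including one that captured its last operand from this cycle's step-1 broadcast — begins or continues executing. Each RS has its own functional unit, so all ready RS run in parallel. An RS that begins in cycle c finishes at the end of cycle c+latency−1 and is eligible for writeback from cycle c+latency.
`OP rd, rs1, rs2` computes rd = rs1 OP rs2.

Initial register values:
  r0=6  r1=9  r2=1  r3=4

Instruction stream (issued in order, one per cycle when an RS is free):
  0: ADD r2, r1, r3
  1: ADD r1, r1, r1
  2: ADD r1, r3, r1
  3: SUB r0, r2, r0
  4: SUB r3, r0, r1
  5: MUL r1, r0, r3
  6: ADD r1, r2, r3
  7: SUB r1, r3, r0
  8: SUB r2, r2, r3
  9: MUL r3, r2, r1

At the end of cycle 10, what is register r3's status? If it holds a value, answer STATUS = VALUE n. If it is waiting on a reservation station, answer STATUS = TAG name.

STATUS = TAG Add1

  c1: issue ADD r2<-Add1  regs: r0:6,r1:9,r2:Add1,r3:4
  c2: issue ADD r1<-Add2  regs: r0:6,r1:Add2,r2:Add1,r3:4
  c3: stall  regs: r0:6,r1:Add2,r2:Add1,r3:4
  c4: CDB Add1=13; issue ADD r1<-Add1  regs: r0:6,r1:Add1,r2:13,r3:4
  c5: CDB Add2=18; issue SUB r0<-Add2  regs: r0:Add2,r1:Add1,r2:13,r3:4
  c6: stall  regs: r0:Add2,r1:Add1,r2:13,r3:4
  c7: stall  regs: r0:Add2,r1:Add1,r2:13,r3:4
  c8: CDB Add1=22; issue SUB r3<-Add1  regs: r0:Add2,r1:22,r2:13,r3:Add1
  c9: CDB Add2=7; issue MUL r1<-Mul1  regs: r0:7,r1:Mul1,r2:13,r3:Add1
  c10: issue ADD r1<-Add2  regs: r0:7,r1:Add2,r2:13,r3:Add1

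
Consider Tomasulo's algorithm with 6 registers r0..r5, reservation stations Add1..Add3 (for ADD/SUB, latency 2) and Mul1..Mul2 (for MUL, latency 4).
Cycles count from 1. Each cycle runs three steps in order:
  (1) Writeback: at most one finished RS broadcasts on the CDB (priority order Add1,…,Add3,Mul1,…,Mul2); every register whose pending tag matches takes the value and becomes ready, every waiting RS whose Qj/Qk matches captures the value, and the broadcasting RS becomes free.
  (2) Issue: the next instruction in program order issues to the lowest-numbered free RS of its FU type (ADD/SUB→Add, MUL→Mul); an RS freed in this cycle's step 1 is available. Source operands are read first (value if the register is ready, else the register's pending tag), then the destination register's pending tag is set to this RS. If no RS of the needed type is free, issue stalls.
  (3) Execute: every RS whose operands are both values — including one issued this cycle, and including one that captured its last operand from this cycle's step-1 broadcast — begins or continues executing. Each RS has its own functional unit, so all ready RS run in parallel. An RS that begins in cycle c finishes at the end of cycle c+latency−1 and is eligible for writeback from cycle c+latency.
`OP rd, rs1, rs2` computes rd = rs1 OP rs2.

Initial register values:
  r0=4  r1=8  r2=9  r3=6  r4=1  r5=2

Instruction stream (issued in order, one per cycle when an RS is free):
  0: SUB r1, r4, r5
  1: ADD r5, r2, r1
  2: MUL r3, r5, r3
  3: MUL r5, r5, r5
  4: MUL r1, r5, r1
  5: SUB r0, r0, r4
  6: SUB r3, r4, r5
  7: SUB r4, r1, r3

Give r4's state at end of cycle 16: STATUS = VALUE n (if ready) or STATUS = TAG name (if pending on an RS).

STATUS = VALUE -1

cycle 1: issue SUB r1<-Add1 // r0:4,r1:Add1,r2:9,r3:6,r4:1,r5:2
cycle 2: issue ADD r5<-Add2 // r0:4,r1:Add1,r2:9,r3:6,r4:1,r5:Add2
cycle 3: CDB Add1=-1; issue MUL r3<-Mul1 // r0:4,r1:-1,r2:9,r3:Mul1,r4:1,r5:Add2
cycle 4: issue MUL r5<-Mul2 // r0:4,r1:-1,r2:9,r3:Mul1,r4:1,r5:Mul2
cycle 5: CDB Add2=8; stall // r0:4,r1:-1,r2:9,r3:Mul1,r4:1,r5:Mul2
cycle 6: stall // r0:4,r1:-1,r2:9,r3:Mul1,r4:1,r5:Mul2
cycle 7: stall // r0:4,r1:-1,r2:9,r3:Mul1,r4:1,r5:Mul2
cycle 8: stall // r0:4,r1:-1,r2:9,r3:Mul1,r4:1,r5:Mul2
cycle 9: CDB Mul1=48; issue MUL r1<-Mul1 // r0:4,r1:Mul1,r2:9,r3:48,r4:1,r5:Mul2
cycle 10: CDB Mul2=64; issue SUB r0<-Add1 // r0:Add1,r1:Mul1,r2:9,r3:48,r4:1,r5:64
cycle 11: issue SUB r3<-Add2 // r0:Add1,r1:Mul1,r2:9,r3:Add2,r4:1,r5:64
cycle 12: CDB Add1=3; issue SUB r4<-Add1 // r0:3,r1:Mul1,r2:9,r3:Add2,r4:Add1,r5:64
cycle 13: CDB Add2=-63 // r0:3,r1:Mul1,r2:9,r3:-63,r4:Add1,r5:64
cycle 14: CDB Mul1=-64 // r0:3,r1:-64,r2:9,r3:-63,r4:Add1,r5:64
cycle 15: - // r0:3,r1:-64,r2:9,r3:-63,r4:Add1,r5:64
cycle 16: CDB Add1=-1 // r0:3,r1:-64,r2:9,r3:-63,r4:-1,r5:64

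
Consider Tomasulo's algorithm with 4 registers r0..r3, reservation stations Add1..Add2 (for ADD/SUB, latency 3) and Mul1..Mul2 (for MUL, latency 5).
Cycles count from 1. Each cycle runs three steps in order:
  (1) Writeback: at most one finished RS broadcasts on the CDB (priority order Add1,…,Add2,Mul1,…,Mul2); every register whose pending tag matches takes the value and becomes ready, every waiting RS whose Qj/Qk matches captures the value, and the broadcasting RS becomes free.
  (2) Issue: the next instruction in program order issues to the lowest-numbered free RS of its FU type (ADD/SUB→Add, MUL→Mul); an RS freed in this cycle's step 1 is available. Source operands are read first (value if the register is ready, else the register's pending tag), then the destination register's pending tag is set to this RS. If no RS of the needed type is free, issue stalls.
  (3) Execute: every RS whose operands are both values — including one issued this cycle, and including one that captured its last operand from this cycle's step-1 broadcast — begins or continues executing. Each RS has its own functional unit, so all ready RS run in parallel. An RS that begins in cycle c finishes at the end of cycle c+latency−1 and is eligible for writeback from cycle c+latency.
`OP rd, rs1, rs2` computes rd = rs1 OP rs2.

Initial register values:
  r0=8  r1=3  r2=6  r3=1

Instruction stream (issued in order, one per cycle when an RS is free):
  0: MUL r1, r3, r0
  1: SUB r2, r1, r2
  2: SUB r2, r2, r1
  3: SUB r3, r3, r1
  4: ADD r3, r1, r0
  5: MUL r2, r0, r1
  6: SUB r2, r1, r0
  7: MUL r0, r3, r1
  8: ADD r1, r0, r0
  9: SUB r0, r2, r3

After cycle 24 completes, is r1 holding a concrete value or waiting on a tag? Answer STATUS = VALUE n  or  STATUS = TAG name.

STATUS = VALUE 256

c1: issue MUL r1<-Mul1 | r0:8,r1:Mul1,r2:6,r3:1
c2: issue SUB r2<-Add1 | r0:8,r1:Mul1,r2:Add1,r3:1
c3: issue SUB r2<-Add2 | r0:8,r1:Mul1,r2:Add2,r3:1
c4: stall | r0:8,r1:Mul1,r2:Add2,r3:1
c5: stall | r0:8,r1:Mul1,r2:Add2,r3:1
c6: CDB Mul1=8; stall | r0:8,r1:8,r2:Add2,r3:1
c7: stall | r0:8,r1:8,r2:Add2,r3:1
c8: stall | r0:8,r1:8,r2:Add2,r3:1
c9: CDB Add1=2; issue SUB r3<-Add1 | r0:8,r1:8,r2:Add2,r3:Add1
c10: stall | r0:8,r1:8,r2:Add2,r3:Add1
c11: stall | r0:8,r1:8,r2:Add2,r3:Add1
c12: CDB Add1=-7; issue ADD r3<-Add1 | r0:8,r1:8,r2:Add2,r3:Add1
c13: CDB Add2=-6; issue MUL r2<-Mul1 | r0:8,r1:8,r2:Mul1,r3:Add1
c14: issue SUB r2<-Add2 | r0:8,r1:8,r2:Add2,r3:Add1
c15: CDB Add1=16; issue MUL r0<-Mul2 | r0:Mul2,r1:8,r2:Add2,r3:16
c16: issue ADD r1<-Add1 | r0:Mul2,r1:Add1,r2:Add2,r3:16
c17: CDB Add2=0; issue SUB r0<-Add2 | r0:Add2,r1:Add1,r2:0,r3:16
c18: CDB Mul1=64 | r0:Add2,r1:Add1,r2:0,r3:16
c19: - | r0:Add2,r1:Add1,r2:0,r3:16
c20: CDB Add2=-16 | r0:-16,r1:Add1,r2:0,r3:16
c21: CDB Mul2=128 | r0:-16,r1:Add1,r2:0,r3:16
c22: - | r0:-16,r1:Add1,r2:0,r3:16
c23: - | r0:-16,r1:Add1,r2:0,r3:16
c24: CDB Add1=256 | r0:-16,r1:256,r2:0,r3:16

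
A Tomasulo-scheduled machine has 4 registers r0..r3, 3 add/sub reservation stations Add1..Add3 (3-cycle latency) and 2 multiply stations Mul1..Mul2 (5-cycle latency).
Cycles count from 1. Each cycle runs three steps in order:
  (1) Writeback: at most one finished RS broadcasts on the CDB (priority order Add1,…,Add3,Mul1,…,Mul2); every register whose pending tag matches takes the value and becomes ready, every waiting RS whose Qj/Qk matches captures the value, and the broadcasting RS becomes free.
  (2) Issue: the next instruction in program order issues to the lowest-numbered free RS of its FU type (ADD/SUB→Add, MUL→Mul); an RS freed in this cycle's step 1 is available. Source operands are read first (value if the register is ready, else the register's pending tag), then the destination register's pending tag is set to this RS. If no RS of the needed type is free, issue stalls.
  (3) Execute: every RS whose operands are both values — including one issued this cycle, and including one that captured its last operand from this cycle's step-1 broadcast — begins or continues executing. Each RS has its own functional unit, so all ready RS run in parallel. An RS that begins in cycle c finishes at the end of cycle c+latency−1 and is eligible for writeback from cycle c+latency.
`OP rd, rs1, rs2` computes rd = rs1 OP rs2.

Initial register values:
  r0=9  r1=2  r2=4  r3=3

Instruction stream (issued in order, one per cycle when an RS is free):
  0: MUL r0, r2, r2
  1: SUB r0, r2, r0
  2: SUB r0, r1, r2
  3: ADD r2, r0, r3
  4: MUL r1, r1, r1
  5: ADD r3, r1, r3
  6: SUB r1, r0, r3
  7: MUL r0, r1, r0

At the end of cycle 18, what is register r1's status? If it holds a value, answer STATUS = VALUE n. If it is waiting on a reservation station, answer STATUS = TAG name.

STATUS = VALUE -9

  c1: issue MUL r0<-Mul1  regs: r0:Mul1,r1:2,r2:4,r3:3
  c2: issue SUB r0<-Add1  regs: r0:Add1,r1:2,r2:4,r3:3
  c3: issue SUB r0<-Add2  regs: r0:Add2,r1:2,r2:4,r3:3
  c4: issue ADD r2<-Add3  regs: r0:Add2,r1:2,r2:Add3,r3:3
  c5: issue MUL r1<-Mul2  regs: r0:Add2,r1:Mul2,r2:Add3,r3:3
  c6: CDB Add2=-2; issue ADD r3<-Add2  regs: r0:-2,r1:Mul2,r2:Add3,r3:Add2
  c7: CDB Mul1=16; stall  regs: r0:-2,r1:Mul2,r2:Add3,r3:Add2
  c8: stall  regs: r0:-2,r1:Mul2,r2:Add3,r3:Add2
  c9: CDB Add3=1; issue SUB r1<-Add3  regs: r0:-2,r1:Add3,r2:1,r3:Add2
  c10: CDB Add1=-12; issue MUL r0<-Mul1  regs: r0:Mul1,r1:Add3,r2:1,r3:Add2
  c11: CDB Mul2=4  regs: r0:Mul1,r1:Add3,r2:1,r3:Add2
  c12: -  regs: r0:Mul1,r1:Add3,r2:1,r3:Add2
  c13: -  regs: r0:Mul1,r1:Add3,r2:1,r3:Add2
  c14: CDB Add2=7  regs: r0:Mul1,r1:Add3,r2:1,r3:7
  c15: -  regs: r0:Mul1,r1:Add3,r2:1,r3:7
  c16: -  regs: r0:Mul1,r1:Add3,r2:1,r3:7
  c17: CDB Add3=-9  regs: r0:Mul1,r1:-9,r2:1,r3:7
  c18: -  regs: r0:Mul1,r1:-9,r2:1,r3:7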